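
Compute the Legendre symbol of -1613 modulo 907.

1

Pull out -1: (-1613/907) = (-1/907)·(1613/907). Since 907 ≡ 3 (mod 4), (-1/907) = -1. Now have -(1613/907).
Reduce the numerator: 1613 ≡ 706 (mod 907), so (1613/907) = (706/907).
Factor out 2: 706 = 2·353. Since 907 ≡ 3 (mod 8), (2/907) = -1. Now have (353/907).
353 ≡ 1 (mod 4), so quadratic reciprocity gives (353/907) = (907/353). Reduce: 907 ≡ 201 (mod 353). Now have (201/353).
201 ≡ 1 (mod 4), so quadratic reciprocity gives (201/353) = (353/201). Reduce: 353 ≡ 152 (mod 201). Now have (152/201).
Factor out 2: 152 = 2^3·19. Since 201 ≡ 1 (mod 8), (2/201) = +1, and (2/201)^3 = +1. Now have (19/201).
201 ≡ 1 (mod 4), so quadratic reciprocity gives (19/201) = (201/19). Reduce: 201 ≡ 11 (mod 19). Now have (11/19).
Both 11 ≡ 3 and 19 ≡ 3 (mod 4), so reciprocity gives (11/19) = -(19/11). Reduce: 19 ≡ 8 (mod 11). Now have -(8/11).
Factor out 2: 8 = 2^3. Since 11 ≡ 3 (mod 8), (2/11) = -1, and (2/11)^3 = -1. Now have (1/11).
(1/11) = 1. Collecting the sign factors: 1.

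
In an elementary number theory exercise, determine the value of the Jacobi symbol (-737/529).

1

Reduce the numerator: -737 ≡ 321 (mod 529), so (-737/529) = (321/529).
321 ≡ 1 (mod 4), so quadratic reciprocity gives (321/529) = (529/321). Reduce: 529 ≡ 208 (mod 321). Now have (208/321).
Factor out 2: 208 = 2^4·13. Since 321 ≡ 1 (mod 8), (2/321) = +1, and (2/321)^4 = +1. Now have (13/321).
13 ≡ 1 (mod 4), so quadratic reciprocity gives (13/321) = (321/13). Reduce: 321 ≡ 9 (mod 13). Now have (9/13).
9 ≡ 1 (mod 4), so quadratic reciprocity gives (9/13) = (13/9). Reduce: 13 ≡ 4 (mod 9). Now have (4/9).
Factor out 2: 4 = 2^2. Since 9 ≡ 1 (mod 8), (2/9) = +1, and (2/9)^2 = +1. Now have (1/9).
(1/9) = 1. Collecting the sign factors: 1.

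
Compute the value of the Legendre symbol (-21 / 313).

-1

(-21 / 313)
  = (292 / 313)    [-21 ≡ 292 mod 313]
  = (73 / 313)    [313 ≡ 1 mod 8 ⇒ (2 / 313)^2 = +1]
  = (313 / 73)    [QR: 73 ≡ 1 mod 4, sign kept]
  = (21 / 73)    [313 ≡ 21 mod 73]
  = (73 / 21)    [QR: 21 ≡ 1 mod 4, sign kept]
  = (10 / 21)    [73 ≡ 10 mod 21]
  = -(5 / 21)    [21 ≡ 5 mod 8 ⇒ (2 / 21) = -1]
  = -(21 / 5)    [QR: 5 ≡ 1 mod 4, sign kept]
  = -(1 / 5)    [21 ≡ 1 mod 5]
  = -1    [(1 / 5) = 1]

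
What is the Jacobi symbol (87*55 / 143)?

By multiplicativity, (87·55 / 143) = (87 / 143)·(55 / 143).
First factor (87 / 143):
(87 / 143)
  = -(143 / 87)    [QR: both ≡ 3 mod 4, sign flips]
  = -(56 / 87)    [143 ≡ 56 mod 87]
  = -(7 / 87)    [87 ≡ 7 mod 8 ⇒ (2 / 87)^3 = +1]
  = (87 / 7)    [QR: both ≡ 3 mod 4, sign flips]
  = (3 / 7)    [87 ≡ 3 mod 7]
  = -(7 / 3)    [QR: both ≡ 3 mod 4, sign flips]
  = -(1 / 3)    [7 ≡ 1 mod 3]
  = -1    [(1 / 3) = 1]
Second factor (55 / 143):
(55 / 143)
  = -(143 / 55)    [QR: both ≡ 3 mod 4, sign flips]
  = -(33 / 55)    [143 ≡ 33 mod 55]
  = -(55 / 33)    [QR: 33 ≡ 1 mod 4, sign kept]
  = -(22 / 33)    [55 ≡ 22 mod 33]
  = -(11 / 33)    [33 ≡ 1 mod 8 ⇒ (2 / 33) = +1]
  = -(33 / 11)    [QR: 33 ≡ 1 mod 4, sign kept]
  = -(0 / 11)    [33 ≡ 0 mod 11]
  = 0    [numerator 0, gcd > 1]
Product: (-1)·(0) = 0.

0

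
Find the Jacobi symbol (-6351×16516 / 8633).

-1

By multiplicativity, (-6351·16516 / 8633) = (-6351 / 8633)·(16516 / 8633).
First factor (-6351 / 8633):
(-6351 / 8633)
  = (2282 / 8633)    [-6351 ≡ 2282 mod 8633]
  = (1141 / 8633)    [8633 ≡ 1 mod 8 ⇒ (2 / 8633) = +1]
  = (8633 / 1141)    [QR: 1141 ≡ 1 mod 4, sign kept]
  = (646 / 1141)    [8633 ≡ 646 mod 1141]
  = -(323 / 1141)    [1141 ≡ 5 mod 8 ⇒ (2 / 1141) = -1]
  = -(1141 / 323)    [QR: 1141 ≡ 1 mod 4, sign kept]
  = -(172 / 323)    [1141 ≡ 172 mod 323]
  = -(43 / 323)    [323 ≡ 3 mod 8 ⇒ (2 / 323)^2 = +1]
  = (323 / 43)    [QR: both ≡ 3 mod 4, sign flips]
  = (22 / 43)    [323 ≡ 22 mod 43]
  = -(11 / 43)    [43 ≡ 3 mod 8 ⇒ (2 / 43) = -1]
  = (43 / 11)    [QR: both ≡ 3 mod 4, sign flips]
  = (10 / 11)    [43 ≡ 10 mod 11]
  = -(5 / 11)    [11 ≡ 3 mod 8 ⇒ (2 / 11) = -1]
  = -(11 / 5)    [QR: 5 ≡ 1 mod 4, sign kept]
  = -(1 / 5)    [11 ≡ 1 mod 5]
  = -1    [(1 / 5) = 1]
Second factor (16516 / 8633):
(16516 / 8633)
  = (7883 / 8633)    [16516 ≡ 7883 mod 8633]
  = (8633 / 7883)    [QR: 8633 ≡ 1 mod 4, sign kept]
  = (750 / 7883)    [8633 ≡ 750 mod 7883]
  = -(375 / 7883)    [7883 ≡ 3 mod 8 ⇒ (2 / 7883) = -1]
  = (7883 / 375)    [QR: both ≡ 3 mod 4, sign flips]
  = (8 / 375)    [7883 ≡ 8 mod 375]
  = (1 / 375)    [375 ≡ 7 mod 8 ⇒ (2 / 375)^3 = +1]
  = 1    [(1 / 375) = 1]
Product: (-1)·(1) = -1.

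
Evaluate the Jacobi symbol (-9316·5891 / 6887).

-1

By multiplicativity, (-9316·5891 / 6887) = (-9316 / 6887)·(5891 / 6887).
First factor (-9316 / 6887):
Pull out -1: (-9316 / 6887) = (-1 / 6887)·(9316 / 6887). Since 6887 ≡ 3 (mod 4), (-1 / 6887) = -1. Now have -(9316 / 6887).
Reduce the numerator: 9316 ≡ 2429 (mod 6887), so (9316 / 6887) = (2429 / 6887).
2429 ≡ 1 (mod 4), so quadratic reciprocity gives (2429 / 6887) = (6887 / 2429). Reduce: 6887 ≡ 2029 (mod 2429). Now have -(2029 / 2429).
2029 ≡ 1 (mod 4), so quadratic reciprocity gives (2029 / 2429) = (2429 / 2029). Reduce: 2429 ≡ 400 (mod 2029). Now have -(400 / 2029).
Factor out 2: 400 = 2^4·25. Since 2029 ≡ 5 (mod 8), (2 / 2029) = -1, and (2 / 2029)^4 = +1. Now have -(25 / 2029).
25 ≡ 1 (mod 4), so quadratic reciprocity gives (25 / 2029) = (2029 / 25). Reduce: 2029 ≡ 4 (mod 25). Now have -(4 / 25).
Factor out 2: 4 = 2^2. Since 25 ≡ 1 (mod 8), (2 / 25) = +1, and (2 / 25)^2 = +1. Now have -(1 / 25).
(1 / 25) = 1. Collecting the sign factors: -1.
Second factor (5891 / 6887):
Both 5891 ≡ 3 and 6887 ≡ 3 (mod 4), so reciprocity gives (5891 / 6887) = -(6887 / 5891). Reduce: 6887 ≡ 996 (mod 5891). Now have -(996 / 5891).
Factor out 2: 996 = 2^2·249. Since 5891 ≡ 3 (mod 8), (2 / 5891) = -1, and (2 / 5891)^2 = +1. Now have -(249 / 5891).
249 ≡ 1 (mod 4), so quadratic reciprocity gives (249 / 5891) = (5891 / 249). Reduce: 5891 ≡ 164 (mod 249). Now have -(164 / 249).
Factor out 2: 164 = 2^2·41. Since 249 ≡ 1 (mod 8), (2 / 249) = +1, and (2 / 249)^2 = +1. Now have -(41 / 249).
41 ≡ 1 (mod 4), so quadratic reciprocity gives (41 / 249) = (249 / 41). Reduce: 249 ≡ 3 (mod 41). Now have -(3 / 41).
41 ≡ 1 (mod 4), so quadratic reciprocity gives (3 / 41) = (41 / 3). Reduce: 41 ≡ 2 (mod 3). Now have -(2 / 3).
Factor out 2: 2 = 2. Since 3 ≡ 3 (mod 8), (2 / 3) = -1. Now have (1 / 3).
(1 / 3) = 1. Collecting the sign factors: 1.
Product: (-1)·(1) = -1.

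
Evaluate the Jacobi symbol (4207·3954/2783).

By multiplicativity, (4207·3954/2783) = (4207/2783)·(3954/2783).
First factor (4207/2783):
Reduce the numerator: 4207 ≡ 1424 (mod 2783), so (4207/2783) = (1424/2783).
Factor out 2: 1424 = 2^4·89. Since 2783 ≡ 7 (mod 8), (2/2783) = +1, and (2/2783)^4 = +1. Now have (89/2783).
89 ≡ 1 (mod 4), so quadratic reciprocity gives (89/2783) = (2783/89). Reduce: 2783 ≡ 24 (mod 89). Now have (24/89).
Factor out 2: 24 = 2^3·3. Since 89 ≡ 1 (mod 8), (2/89) = +1, and (2/89)^3 = +1. Now have (3/89).
89 ≡ 1 (mod 4), so quadratic reciprocity gives (3/89) = (89/3). Reduce: 89 ≡ 2 (mod 3). Now have (2/3).
Factor out 2: 2 = 2. Since 3 ≡ 3 (mod 8), (2/3) = -1. Now have -(1/3).
(1/3) = 1. Collecting the sign factors: -1.
Second factor (3954/2783):
Reduce the numerator: 3954 ≡ 1171 (mod 2783), so (3954/2783) = (1171/2783).
Both 1171 ≡ 3 and 2783 ≡ 3 (mod 4), so reciprocity gives (1171/2783) = -(2783/1171). Reduce: 2783 ≡ 441 (mod 1171). Now have -(441/1171).
441 ≡ 1 (mod 4), so quadratic reciprocity gives (441/1171) = (1171/441). Reduce: 1171 ≡ 289 (mod 441). Now have -(289/441).
289 ≡ 1 (mod 4), so quadratic reciprocity gives (289/441) = (441/289). Reduce: 441 ≡ 152 (mod 289). Now have -(152/289).
Factor out 2: 152 = 2^3·19. Since 289 ≡ 1 (mod 8), (2/289) = +1, and (2/289)^3 = +1. Now have -(19/289).
289 ≡ 1 (mod 4), so quadratic reciprocity gives (19/289) = (289/19). Reduce: 289 ≡ 4 (mod 19). Now have -(4/19).
Factor out 2: 4 = 2^2. Since 19 ≡ 3 (mod 8), (2/19) = -1, and (2/19)^2 = +1. Now have -(1/19).
(1/19) = 1. Collecting the sign factors: -1.
Product: (-1)·(-1) = 1.

1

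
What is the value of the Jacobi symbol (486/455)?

1

(486/455)
  = (31/455)    [486 ≡ 31 mod 455]
  = -(455/31)    [QR: both ≡ 3 mod 4, sign flips]
  = -(21/31)    [455 ≡ 21 mod 31]
  = -(31/21)    [QR: 21 ≡ 1 mod 4, sign kept]
  = -(10/21)    [31 ≡ 10 mod 21]
  = (5/21)    [21 ≡ 5 mod 8 ⇒ (2/21) = -1]
  = (21/5)    [QR: 5 ≡ 1 mod 4, sign kept]
  = (1/5)    [21 ≡ 1 mod 5]
  = 1    [(1/5) = 1]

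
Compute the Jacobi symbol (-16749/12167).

1

(-16749/12167)
  = (7585/12167)    [-16749 ≡ 7585 mod 12167]
  = (12167/7585)    [QR: 7585 ≡ 1 mod 4, sign kept]
  = (4582/7585)    [12167 ≡ 4582 mod 7585]
  = (2291/7585)    [7585 ≡ 1 mod 8 ⇒ (2/7585) = +1]
  = (7585/2291)    [QR: 7585 ≡ 1 mod 4, sign kept]
  = (712/2291)    [7585 ≡ 712 mod 2291]
  = -(89/2291)    [2291 ≡ 3 mod 8 ⇒ (2/2291)^3 = -1]
  = -(2291/89)    [QR: 89 ≡ 1 mod 4, sign kept]
  = -(66/89)    [2291 ≡ 66 mod 89]
  = -(33/89)    [89 ≡ 1 mod 8 ⇒ (2/89) = +1]
  = -(89/33)    [QR: 33 ≡ 1 mod 4, sign kept]
  = -(23/33)    [89 ≡ 23 mod 33]
  = -(33/23)    [QR: 33 ≡ 1 mod 4, sign kept]
  = -(10/23)    [33 ≡ 10 mod 23]
  = -(5/23)    [23 ≡ 7 mod 8 ⇒ (2/23) = +1]
  = -(23/5)    [QR: 5 ≡ 1 mod 4, sign kept]
  = -(3/5)    [23 ≡ 3 mod 5]
  = -(5/3)    [QR: 5 ≡ 1 mod 4, sign kept]
  = -(2/3)    [5 ≡ 2 mod 3]
  = (1/3)    [3 ≡ 3 mod 8 ⇒ (2/3) = -1]
  = 1    [(1/3) = 1]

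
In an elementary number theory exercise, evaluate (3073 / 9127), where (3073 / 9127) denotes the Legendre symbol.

-1

3073 ≡ 1 (mod 4), so quadratic reciprocity gives (3073 / 9127) = (9127 / 3073). Reduce: 9127 ≡ 2981 (mod 3073). Now have (2981 / 3073).
2981 ≡ 1 (mod 4), so quadratic reciprocity gives (2981 / 3073) = (3073 / 2981). Reduce: 3073 ≡ 92 (mod 2981). Now have (92 / 2981).
Factor out 2: 92 = 2^2·23. Since 2981 ≡ 5 (mod 8), (2 / 2981) = -1, and (2 / 2981)^2 = +1. Now have (23 / 2981).
2981 ≡ 1 (mod 4), so quadratic reciprocity gives (23 / 2981) = (2981 / 23). Reduce: 2981 ≡ 14 (mod 23). Now have (14 / 23).
Factor out 2: 14 = 2·7. Since 23 ≡ 7 (mod 8), (2 / 23) = +1. Now have (7 / 23).
Both 7 ≡ 3 and 23 ≡ 3 (mod 4), so reciprocity gives (7 / 23) = -(23 / 7). Reduce: 23 ≡ 2 (mod 7). Now have -(2 / 7).
Factor out 2: 2 = 2. Since 7 ≡ 7 (mod 8), (2 / 7) = +1. Now have -(1 / 7).
(1 / 7) = 1. Collecting the sign factors: -1.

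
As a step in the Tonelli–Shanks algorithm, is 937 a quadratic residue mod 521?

yes

Reduce the numerator: 937 ≡ 416 (mod 521), so (937/521) = (416/521).
Factor out 2: 416 = 2^5·13. Since 521 ≡ 1 (mod 8), (2/521) = +1, and (2/521)^5 = +1. Now have (13/521).
13 ≡ 1 (mod 4), so quadratic reciprocity gives (13/521) = (521/13). Reduce: 521 ≡ 1 (mod 13). Now have (1/13).
(1/13) = 1. Collecting the sign factors: 1.
The Legendre symbol is 1, so x^2 ≡ 937 (mod 521) has solution.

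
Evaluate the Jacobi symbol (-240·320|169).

By multiplicativity, (-240·320|169) = (-240|169)·(320|169).
First factor (-240|169):
Pull out -1: (-240|169) = (-1|169)·(240|169). Since 169 ≡ 1 (mod 4), (-1|169) = +1. Now have (240|169).
Reduce the numerator: 240 ≡ 71 (mod 169), so (240|169) = (71|169).
169 ≡ 1 (mod 4), so quadratic reciprocity gives (71|169) = (169|71). Reduce: 169 ≡ 27 (mod 71). Now have (27|71).
Both 27 ≡ 3 and 71 ≡ 3 (mod 4), so reciprocity gives (27|71) = -(71|27). Reduce: 71 ≡ 17 (mod 27). Now have -(17|27).
17 ≡ 1 (mod 4), so quadratic reciprocity gives (17|27) = (27|17). Reduce: 27 ≡ 10 (mod 17). Now have -(10|17).
Factor out 2: 10 = 2·5. Since 17 ≡ 1 (mod 8), (2|17) = +1. Now have -(5|17).
5 ≡ 1 (mod 4), so quadratic reciprocity gives (5|17) = (17|5). Reduce: 17 ≡ 2 (mod 5). Now have -(2|5).
Factor out 2: 2 = 2. Since 5 ≡ 5 (mod 8), (2|5) = -1. Now have (1|5).
(1|5) = 1. Collecting the sign factors: 1.
Second factor (320|169):
Reduce the numerator: 320 ≡ 151 (mod 169), so (320|169) = (151|169).
169 ≡ 1 (mod 4), so quadratic reciprocity gives (151|169) = (169|151). Reduce: 169 ≡ 18 (mod 151). Now have (18|151).
Factor out 2: 18 = 2·9. Since 151 ≡ 7 (mod 8), (2|151) = +1. Now have (9|151).
9 ≡ 1 (mod 4), so quadratic reciprocity gives (9|151) = (151|9). Reduce: 151 ≡ 7 (mod 9). Now have (7|9).
9 ≡ 1 (mod 4), so quadratic reciprocity gives (7|9) = (9|7). Reduce: 9 ≡ 2 (mod 7). Now have (2|7).
Factor out 2: 2 = 2. Since 7 ≡ 7 (mod 8), (2|7) = +1. Now have (1|7).
(1|7) = 1. Collecting the sign factors: 1.
Product: (1)·(1) = 1.

1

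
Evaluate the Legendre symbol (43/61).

61 ≡ 1 (mod 4), so quadratic reciprocity gives (43/61) = (61/43). Reduce: 61 ≡ 18 (mod 43). Now have (18/43).
Factor out 2: 18 = 2·9. Since 43 ≡ 3 (mod 8), (2/43) = -1. Now have -(9/43).
9 ≡ 1 (mod 4), so quadratic reciprocity gives (9/43) = (43/9). Reduce: 43 ≡ 7 (mod 9). Now have -(7/9).
9 ≡ 1 (mod 4), so quadratic reciprocity gives (7/9) = (9/7). Reduce: 9 ≡ 2 (mod 7). Now have -(2/7).
Factor out 2: 2 = 2. Since 7 ≡ 7 (mod 8), (2/7) = +1. Now have -(1/7).
(1/7) = 1. Collecting the sign factors: -1.

-1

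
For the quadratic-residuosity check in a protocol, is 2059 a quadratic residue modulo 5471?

yes

(2059/5471)
  = -(5471/2059)    [QR: both ≡ 3 mod 4, sign flips]
  = -(1353/2059)    [5471 ≡ 1353 mod 2059]
  = -(2059/1353)    [QR: 1353 ≡ 1 mod 4, sign kept]
  = -(706/1353)    [2059 ≡ 706 mod 1353]
  = -(353/1353)    [1353 ≡ 1 mod 8 ⇒ (2/1353) = +1]
  = -(1353/353)    [QR: 353 ≡ 1 mod 4, sign kept]
  = -(294/353)    [1353 ≡ 294 mod 353]
  = -(147/353)    [353 ≡ 1 mod 8 ⇒ (2/353) = +1]
  = -(353/147)    [QR: 353 ≡ 1 mod 4, sign kept]
  = -(59/147)    [353 ≡ 59 mod 147]
  = (147/59)    [QR: both ≡ 3 mod 4, sign flips]
  = (29/59)    [147 ≡ 29 mod 59]
  = (59/29)    [QR: 29 ≡ 1 mod 4, sign kept]
  = (1/29)    [59 ≡ 1 mod 29]
  = 1    [(1/29) = 1]
The Legendre symbol is 1, so x^2 ≡ 2059 (mod 5471) has solution.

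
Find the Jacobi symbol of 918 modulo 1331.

1

(918/1331)
  = -(459/1331)    [1331 ≡ 3 mod 8 ⇒ (2/1331) = -1]
  = (1331/459)    [QR: both ≡ 3 mod 4, sign flips]
  = (413/459)    [1331 ≡ 413 mod 459]
  = (459/413)    [QR: 413 ≡ 1 mod 4, sign kept]
  = (46/413)    [459 ≡ 46 mod 413]
  = -(23/413)    [413 ≡ 5 mod 8 ⇒ (2/413) = -1]
  = -(413/23)    [QR: 413 ≡ 1 mod 4, sign kept]
  = -(22/23)    [413 ≡ 22 mod 23]
  = -(11/23)    [23 ≡ 7 mod 8 ⇒ (2/23) = +1]
  = (23/11)    [QR: both ≡ 3 mod 4, sign flips]
  = (1/11)    [23 ≡ 1 mod 11]
  = 1    [(1/11) = 1]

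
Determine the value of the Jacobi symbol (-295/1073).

(-295/1073)
  = (778/1073)    [-295 ≡ 778 mod 1073]
  = (389/1073)    [1073 ≡ 1 mod 8 ⇒ (2/1073) = +1]
  = (1073/389)    [QR: 389 ≡ 1 mod 4, sign kept]
  = (295/389)    [1073 ≡ 295 mod 389]
  = (389/295)    [QR: 389 ≡ 1 mod 4, sign kept]
  = (94/295)    [389 ≡ 94 mod 295]
  = (47/295)    [295 ≡ 7 mod 8 ⇒ (2/295) = +1]
  = -(295/47)    [QR: both ≡ 3 mod 4, sign flips]
  = -(13/47)    [295 ≡ 13 mod 47]
  = -(47/13)    [QR: 13 ≡ 1 mod 4, sign kept]
  = -(8/13)    [47 ≡ 8 mod 13]
  = (1/13)    [13 ≡ 5 mod 8 ⇒ (2/13)^3 = -1]
  = 1    [(1/13) = 1]

1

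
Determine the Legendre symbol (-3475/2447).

Reduce the numerator: -3475 ≡ 1419 (mod 2447), so (-3475/2447) = (1419/2447).
Both 1419 ≡ 3 and 2447 ≡ 3 (mod 4), so reciprocity gives (1419/2447) = -(2447/1419). Reduce: 2447 ≡ 1028 (mod 1419). Now have -(1028/1419).
Factor out 2: 1028 = 2^2·257. Since 1419 ≡ 3 (mod 8), (2/1419) = -1, and (2/1419)^2 = +1. Now have -(257/1419).
257 ≡ 1 (mod 4), so quadratic reciprocity gives (257/1419) = (1419/257). Reduce: 1419 ≡ 134 (mod 257). Now have -(134/257).
Factor out 2: 134 = 2·67. Since 257 ≡ 1 (mod 8), (2/257) = +1. Now have -(67/257).
257 ≡ 1 (mod 4), so quadratic reciprocity gives (67/257) = (257/67). Reduce: 257 ≡ 56 (mod 67). Now have -(56/67).
Factor out 2: 56 = 2^3·7. Since 67 ≡ 3 (mod 8), (2/67) = -1, and (2/67)^3 = -1. Now have (7/67).
Both 7 ≡ 3 and 67 ≡ 3 (mod 4), so reciprocity gives (7/67) = -(67/7). Reduce: 67 ≡ 4 (mod 7). Now have -(4/7).
Factor out 2: 4 = 2^2. Since 7 ≡ 7 (mod 8), (2/7) = +1, and (2/7)^2 = +1. Now have -(1/7).
(1/7) = 1. Collecting the sign factors: -1.

-1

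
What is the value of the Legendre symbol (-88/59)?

-1

Reduce the numerator: -88 ≡ 30 (mod 59), so (-88/59) = (30/59).
Factor out 2: 30 = 2·15. Since 59 ≡ 3 (mod 8), (2/59) = -1. Now have -(15/59).
Both 15 ≡ 3 and 59 ≡ 3 (mod 4), so reciprocity gives (15/59) = -(59/15). Reduce: 59 ≡ 14 (mod 15). Now have (14/15).
Factor out 2: 14 = 2·7. Since 15 ≡ 7 (mod 8), (2/15) = +1. Now have (7/15).
Both 7 ≡ 3 and 15 ≡ 3 (mod 4), so reciprocity gives (7/15) = -(15/7). Reduce: 15 ≡ 1 (mod 7). Now have -(1/7).
(1/7) = 1. Collecting the sign factors: -1.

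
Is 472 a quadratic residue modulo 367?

(472|367)
  = (105|367)    [472 ≡ 105 mod 367]
  = (367|105)    [QR: 105 ≡ 1 mod 4, sign kept]
  = (52|105)    [367 ≡ 52 mod 105]
  = (13|105)    [105 ≡ 1 mod 8 ⇒ (2|105)^2 = +1]
  = (105|13)    [QR: 13 ≡ 1 mod 4, sign kept]
  = (1|13)    [105 ≡ 1 mod 13]
  = 1    [(1|13) = 1]
(472|367) = 1, and 367 is prime, so 472 is a quadratic residue mod 367.

yes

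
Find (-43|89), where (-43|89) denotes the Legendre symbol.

Reduce the numerator: -43 ≡ 46 (mod 89), so (-43|89) = (46|89).
Factor out 2: 46 = 2·23. Since 89 ≡ 1 (mod 8), (2|89) = +1. Now have (23|89).
89 ≡ 1 (mod 4), so quadratic reciprocity gives (23|89) = (89|23). Reduce: 89 ≡ 20 (mod 23). Now have (20|23).
Factor out 2: 20 = 2^2·5. Since 23 ≡ 7 (mod 8), (2|23) = +1, and (2|23)^2 = +1. Now have (5|23).
5 ≡ 1 (mod 4), so quadratic reciprocity gives (5|23) = (23|5). Reduce: 23 ≡ 3 (mod 5). Now have (3|5).
5 ≡ 1 (mod 4), so quadratic reciprocity gives (3|5) = (5|3). Reduce: 5 ≡ 2 (mod 3). Now have (2|3).
Factor out 2: 2 = 2. Since 3 ≡ 3 (mod 8), (2|3) = -1. Now have -(1|3).
(1|3) = 1. Collecting the sign factors: -1.

-1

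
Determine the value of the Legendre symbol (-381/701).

1

(-381/701)
  = (381/701)    [701 ≡ 1 mod 4 ⇒ (-1/701) = +1]
  = (701/381)    [QR: 381 ≡ 1 mod 4, sign kept]
  = (320/381)    [701 ≡ 320 mod 381]
  = (5/381)    [381 ≡ 5 mod 8 ⇒ (2/381)^6 = +1]
  = (381/5)    [QR: 5 ≡ 1 mod 4, sign kept]
  = (1/5)    [381 ≡ 1 mod 5]
  = 1    [(1/5) = 1]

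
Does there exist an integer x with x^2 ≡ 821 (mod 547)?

no

Reduce the numerator: 821 ≡ 274 (mod 547), so (821|547) = (274|547).
Factor out 2: 274 = 2·137. Since 547 ≡ 3 (mod 8), (2|547) = -1. Now have -(137|547).
137 ≡ 1 (mod 4), so quadratic reciprocity gives (137|547) = (547|137). Reduce: 547 ≡ 136 (mod 137). Now have -(136|137).
Factor out 2: 136 = 2^3·17. Since 137 ≡ 1 (mod 8), (2|137) = +1, and (2|137)^3 = +1. Now have -(17|137).
17 ≡ 1 (mod 4), so quadratic reciprocity gives (17|137) = (137|17). Reduce: 137 ≡ 1 (mod 17). Now have -(1|17).
(1|17) = 1. Collecting the sign factors: -1.
The Legendre symbol is -1, so x^2 ≡ 821 (mod 547) has no solution.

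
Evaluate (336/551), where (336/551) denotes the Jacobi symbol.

1

Factor out 2: 336 = 2^4·21. Since 551 ≡ 7 (mod 8), (2/551) = +1, and (2/551)^4 = +1. Now have (21/551).
21 ≡ 1 (mod 4), so quadratic reciprocity gives (21/551) = (551/21). Reduce: 551 ≡ 5 (mod 21). Now have (5/21).
5 ≡ 1 (mod 4), so quadratic reciprocity gives (5/21) = (21/5). Reduce: 21 ≡ 1 (mod 5). Now have (1/5).
(1/5) = 1. Collecting the sign factors: 1.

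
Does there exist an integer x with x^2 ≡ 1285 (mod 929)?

Reduce the numerator: 1285 ≡ 356 (mod 929), so (1285/929) = (356/929).
Factor out 2: 356 = 2^2·89. Since 929 ≡ 1 (mod 8), (2/929) = +1, and (2/929)^2 = +1. Now have (89/929).
89 ≡ 1 (mod 4), so quadratic reciprocity gives (89/929) = (929/89). Reduce: 929 ≡ 39 (mod 89). Now have (39/89).
89 ≡ 1 (mod 4), so quadratic reciprocity gives (39/89) = (89/39). Reduce: 89 ≡ 11 (mod 39). Now have (11/39).
Both 11 ≡ 3 and 39 ≡ 3 (mod 4), so reciprocity gives (11/39) = -(39/11). Reduce: 39 ≡ 6 (mod 11). Now have -(6/11).
Factor out 2: 6 = 2·3. Since 11 ≡ 3 (mod 8), (2/11) = -1. Now have (3/11).
Both 3 ≡ 3 and 11 ≡ 3 (mod 4), so reciprocity gives (3/11) = -(11/3). Reduce: 11 ≡ 2 (mod 3). Now have -(2/3).
Factor out 2: 2 = 2. Since 3 ≡ 3 (mod 8), (2/3) = -1. Now have (1/3).
(1/3) = 1. Collecting the sign factors: 1.
The Legendre symbol is 1, so x^2 ≡ 1285 (mod 929) has solution.

yes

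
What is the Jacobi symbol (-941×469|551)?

By multiplicativity, (-941·469|551) = (-941|551)·(469|551).
First factor (-941|551):
(-941|551)
  = -(941|551)    [551 ≡ 3 mod 4 ⇒ (-1|551) = -1]
  = -(390|551)    [941 ≡ 390 mod 551]
  = -(195|551)    [551 ≡ 7 mod 8 ⇒ (2|551) = +1]
  = (551|195)    [QR: both ≡ 3 mod 4, sign flips]
  = (161|195)    [551 ≡ 161 mod 195]
  = (195|161)    [QR: 161 ≡ 1 mod 4, sign kept]
  = (34|161)    [195 ≡ 34 mod 161]
  = (17|161)    [161 ≡ 1 mod 8 ⇒ (2|161) = +1]
  = (161|17)    [QR: 17 ≡ 1 mod 4, sign kept]
  = (8|17)    [161 ≡ 8 mod 17]
  = (1|17)    [17 ≡ 1 mod 8 ⇒ (2|17)^3 = +1]
  = 1    [(1|17) = 1]
Second factor (469|551):
(469|551)
  = (551|469)    [QR: 469 ≡ 1 mod 4, sign kept]
  = (82|469)    [551 ≡ 82 mod 469]
  = -(41|469)    [469 ≡ 5 mod 8 ⇒ (2|469) = -1]
  = -(469|41)    [QR: 41 ≡ 1 mod 4, sign kept]
  = -(18|41)    [469 ≡ 18 mod 41]
  = -(9|41)    [41 ≡ 1 mod 8 ⇒ (2|41) = +1]
  = -(41|9)    [QR: 9 ≡ 1 mod 4, sign kept]
  = -(5|9)    [41 ≡ 5 mod 9]
  = -(9|5)    [QR: 5 ≡ 1 mod 4, sign kept]
  = -(4|5)    [9 ≡ 4 mod 5]
  = -(1|5)    [5 ≡ 5 mod 8 ⇒ (2|5)^2 = +1]
  = -1    [(1|5) = 1]
Product: (1)·(-1) = -1.

-1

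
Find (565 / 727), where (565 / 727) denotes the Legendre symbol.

-1

565 ≡ 1 (mod 4), so quadratic reciprocity gives (565 / 727) = (727 / 565). Reduce: 727 ≡ 162 (mod 565). Now have (162 / 565).
Factor out 2: 162 = 2·81. Since 565 ≡ 5 (mod 8), (2 / 565) = -1. Now have -(81 / 565).
81 ≡ 1 (mod 4), so quadratic reciprocity gives (81 / 565) = (565 / 81). Reduce: 565 ≡ 79 (mod 81). Now have -(79 / 81).
81 ≡ 1 (mod 4), so quadratic reciprocity gives (79 / 81) = (81 / 79). Reduce: 81 ≡ 2 (mod 79). Now have -(2 / 79).
Factor out 2: 2 = 2. Since 79 ≡ 7 (mod 8), (2 / 79) = +1. Now have -(1 / 79).
(1 / 79) = 1. Collecting the sign factors: -1.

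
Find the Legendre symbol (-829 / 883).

1

(-829 / 883)
  = (54 / 883)    [-829 ≡ 54 mod 883]
  = -(27 / 883)    [883 ≡ 3 mod 8 ⇒ (2 / 883) = -1]
  = (883 / 27)    [QR: both ≡ 3 mod 4, sign flips]
  = (19 / 27)    [883 ≡ 19 mod 27]
  = -(27 / 19)    [QR: both ≡ 3 mod 4, sign flips]
  = -(8 / 19)    [27 ≡ 8 mod 19]
  = (1 / 19)    [19 ≡ 3 mod 8 ⇒ (2 / 19)^3 = -1]
  = 1    [(1 / 19) = 1]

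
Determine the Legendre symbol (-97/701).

1

Reduce the numerator: -97 ≡ 604 (mod 701), so (-97/701) = (604/701).
Factor out 2: 604 = 2^2·151. Since 701 ≡ 5 (mod 8), (2/701) = -1, and (2/701)^2 = +1. Now have (151/701).
701 ≡ 1 (mod 4), so quadratic reciprocity gives (151/701) = (701/151). Reduce: 701 ≡ 97 (mod 151). Now have (97/151).
97 ≡ 1 (mod 4), so quadratic reciprocity gives (97/151) = (151/97). Reduce: 151 ≡ 54 (mod 97). Now have (54/97).
Factor out 2: 54 = 2·27. Since 97 ≡ 1 (mod 8), (2/97) = +1. Now have (27/97).
97 ≡ 1 (mod 4), so quadratic reciprocity gives (27/97) = (97/27). Reduce: 97 ≡ 16 (mod 27). Now have (16/27).
Factor out 2: 16 = 2^4. Since 27 ≡ 3 (mod 8), (2/27) = -1, and (2/27)^4 = +1. Now have (1/27).
(1/27) = 1. Collecting the sign factors: 1.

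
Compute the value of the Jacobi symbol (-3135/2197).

Reduce the numerator: -3135 ≡ 1259 (mod 2197), so (-3135/2197) = (1259/2197).
2197 ≡ 1 (mod 4), so quadratic reciprocity gives (1259/2197) = (2197/1259). Reduce: 2197 ≡ 938 (mod 1259). Now have (938/1259).
Factor out 2: 938 = 2·469. Since 1259 ≡ 3 (mod 8), (2/1259) = -1. Now have -(469/1259).
469 ≡ 1 (mod 4), so quadratic reciprocity gives (469/1259) = (1259/469). Reduce: 1259 ≡ 321 (mod 469). Now have -(321/469).
321 ≡ 1 (mod 4), so quadratic reciprocity gives (321/469) = (469/321). Reduce: 469 ≡ 148 (mod 321). Now have -(148/321).
Factor out 2: 148 = 2^2·37. Since 321 ≡ 1 (mod 8), (2/321) = +1, and (2/321)^2 = +1. Now have -(37/321).
37 ≡ 1 (mod 4), so quadratic reciprocity gives (37/321) = (321/37). Reduce: 321 ≡ 25 (mod 37). Now have -(25/37).
25 ≡ 1 (mod 4), so quadratic reciprocity gives (25/37) = (37/25). Reduce: 37 ≡ 12 (mod 25). Now have -(12/25).
Factor out 2: 12 = 2^2·3. Since 25 ≡ 1 (mod 8), (2/25) = +1, and (2/25)^2 = +1. Now have -(3/25).
25 ≡ 1 (mod 4), so quadratic reciprocity gives (3/25) = (25/3). Reduce: 25 ≡ 1 (mod 3). Now have -(1/3).
(1/3) = 1. Collecting the sign factors: -1.

-1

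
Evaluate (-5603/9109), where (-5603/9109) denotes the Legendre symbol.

(-5603/9109)
  = (3506/9109)    [-5603 ≡ 3506 mod 9109]
  = -(1753/9109)    [9109 ≡ 5 mod 8 ⇒ (2/9109) = -1]
  = -(9109/1753)    [QR: 1753 ≡ 1 mod 4, sign kept]
  = -(344/1753)    [9109 ≡ 344 mod 1753]
  = -(43/1753)    [1753 ≡ 1 mod 8 ⇒ (2/1753)^3 = +1]
  = -(1753/43)    [QR: 1753 ≡ 1 mod 4, sign kept]
  = -(33/43)    [1753 ≡ 33 mod 43]
  = -(43/33)    [QR: 33 ≡ 1 mod 4, sign kept]
  = -(10/33)    [43 ≡ 10 mod 33]
  = -(5/33)    [33 ≡ 1 mod 8 ⇒ (2/33) = +1]
  = -(33/5)    [QR: 5 ≡ 1 mod 4, sign kept]
  = -(3/5)    [33 ≡ 3 mod 5]
  = -(5/3)    [QR: 5 ≡ 1 mod 4, sign kept]
  = -(2/3)    [5 ≡ 2 mod 3]
  = (1/3)    [3 ≡ 3 mod 8 ⇒ (2/3) = -1]
  = 1    [(1/3) = 1]

1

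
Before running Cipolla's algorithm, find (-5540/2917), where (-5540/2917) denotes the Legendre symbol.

(-5540/2917)
  = (294/2917)    [-5540 ≡ 294 mod 2917]
  = -(147/2917)    [2917 ≡ 5 mod 8 ⇒ (2/2917) = -1]
  = -(2917/147)    [QR: 2917 ≡ 1 mod 4, sign kept]
  = -(124/147)    [2917 ≡ 124 mod 147]
  = -(31/147)    [147 ≡ 3 mod 8 ⇒ (2/147)^2 = +1]
  = (147/31)    [QR: both ≡ 3 mod 4, sign flips]
  = (23/31)    [147 ≡ 23 mod 31]
  = -(31/23)    [QR: both ≡ 3 mod 4, sign flips]
  = -(8/23)    [31 ≡ 8 mod 23]
  = -(1/23)    [23 ≡ 7 mod 8 ⇒ (2/23)^3 = +1]
  = -1    [(1/23) = 1]

-1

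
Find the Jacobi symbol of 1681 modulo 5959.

1681 ≡ 1 (mod 4), so quadratic reciprocity gives (1681|5959) = (5959|1681). Reduce: 5959 ≡ 916 (mod 1681). Now have (916|1681).
Factor out 2: 916 = 2^2·229. Since 1681 ≡ 1 (mod 8), (2|1681) = +1, and (2|1681)^2 = +1. Now have (229|1681).
229 ≡ 1 (mod 4), so quadratic reciprocity gives (229|1681) = (1681|229). Reduce: 1681 ≡ 78 (mod 229). Now have (78|229).
Factor out 2: 78 = 2·39. Since 229 ≡ 5 (mod 8), (2|229) = -1. Now have -(39|229).
229 ≡ 1 (mod 4), so quadratic reciprocity gives (39|229) = (229|39). Reduce: 229 ≡ 34 (mod 39). Now have -(34|39).
Factor out 2: 34 = 2·17. Since 39 ≡ 7 (mod 8), (2|39) = +1. Now have -(17|39).
17 ≡ 1 (mod 4), so quadratic reciprocity gives (17|39) = (39|17). Reduce: 39 ≡ 5 (mod 17). Now have -(5|17).
5 ≡ 1 (mod 4), so quadratic reciprocity gives (5|17) = (17|5). Reduce: 17 ≡ 2 (mod 5). Now have -(2|5).
Factor out 2: 2 = 2. Since 5 ≡ 5 (mod 8), (2|5) = -1. Now have (1|5).
(1|5) = 1. Collecting the sign factors: 1.

1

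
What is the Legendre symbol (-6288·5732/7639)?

By multiplicativity, (-6288·5732/7639) = (-6288/7639)·(5732/7639).
First factor (-6288/7639):
(-6288/7639)
  = (1351/7639)    [-6288 ≡ 1351 mod 7639]
  = -(7639/1351)    [QR: both ≡ 3 mod 4, sign flips]
  = -(884/1351)    [7639 ≡ 884 mod 1351]
  = -(221/1351)    [1351 ≡ 7 mod 8 ⇒ (2/1351)^2 = +1]
  = -(1351/221)    [QR: 221 ≡ 1 mod 4, sign kept]
  = -(25/221)    [1351 ≡ 25 mod 221]
  = -(221/25)    [QR: 25 ≡ 1 mod 4, sign kept]
  = -(21/25)    [221 ≡ 21 mod 25]
  = -(25/21)    [QR: 21 ≡ 1 mod 4, sign kept]
  = -(4/21)    [25 ≡ 4 mod 21]
  = -(1/21)    [21 ≡ 5 mod 8 ⇒ (2/21)^2 = +1]
  = -1    [(1/21) = 1]
Second factor (5732/7639):
(5732/7639)
  = (1433/7639)    [7639 ≡ 7 mod 8 ⇒ (2/7639)^2 = +1]
  = (7639/1433)    [QR: 1433 ≡ 1 mod 4, sign kept]
  = (474/1433)    [7639 ≡ 474 mod 1433]
  = (237/1433)    [1433 ≡ 1 mod 8 ⇒ (2/1433) = +1]
  = (1433/237)    [QR: 237 ≡ 1 mod 4, sign kept]
  = (11/237)    [1433 ≡ 11 mod 237]
  = (237/11)    [QR: 237 ≡ 1 mod 4, sign kept]
  = (6/11)    [237 ≡ 6 mod 11]
  = -(3/11)    [11 ≡ 3 mod 8 ⇒ (2/11) = -1]
  = (11/3)    [QR: both ≡ 3 mod 4, sign flips]
  = (2/3)    [11 ≡ 2 mod 3]
  = -(1/3)    [3 ≡ 3 mod 8 ⇒ (2/3) = -1]
  = -1    [(1/3) = 1]
Product: (-1)·(-1) = 1.

1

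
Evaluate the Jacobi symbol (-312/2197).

(-312/2197)
  = (1885/2197)    [-312 ≡ 1885 mod 2197]
  = (2197/1885)    [QR: 1885 ≡ 1 mod 4, sign kept]
  = (312/1885)    [2197 ≡ 312 mod 1885]
  = -(39/1885)    [1885 ≡ 5 mod 8 ⇒ (2/1885)^3 = -1]
  = -(1885/39)    [QR: 1885 ≡ 1 mod 4, sign kept]
  = -(13/39)    [1885 ≡ 13 mod 39]
  = -(39/13)    [QR: 13 ≡ 1 mod 4, sign kept]
  = -(0/13)    [39 ≡ 0 mod 13]
  = 0    [numerator 0, gcd > 1]

0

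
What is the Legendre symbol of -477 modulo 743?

-1

Reduce the numerator: -477 ≡ 266 (mod 743), so (-477/743) = (266/743).
Factor out 2: 266 = 2·133. Since 743 ≡ 7 (mod 8), (2/743) = +1. Now have (133/743).
133 ≡ 1 (mod 4), so quadratic reciprocity gives (133/743) = (743/133). Reduce: 743 ≡ 78 (mod 133). Now have (78/133).
Factor out 2: 78 = 2·39. Since 133 ≡ 5 (mod 8), (2/133) = -1. Now have -(39/133).
133 ≡ 1 (mod 4), so quadratic reciprocity gives (39/133) = (133/39). Reduce: 133 ≡ 16 (mod 39). Now have -(16/39).
Factor out 2: 16 = 2^4. Since 39 ≡ 7 (mod 8), (2/39) = +1, and (2/39)^4 = +1. Now have -(1/39).
(1/39) = 1. Collecting the sign factors: -1.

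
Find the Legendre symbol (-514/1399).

(-514/1399)
  = -(514/1399)    [1399 ≡ 3 mod 4 ⇒ (-1/1399) = -1]
  = -(257/1399)    [1399 ≡ 7 mod 8 ⇒ (2/1399) = +1]
  = -(1399/257)    [QR: 257 ≡ 1 mod 4, sign kept]
  = -(114/257)    [1399 ≡ 114 mod 257]
  = -(57/257)    [257 ≡ 1 mod 8 ⇒ (2/257) = +1]
  = -(257/57)    [QR: 57 ≡ 1 mod 4, sign kept]
  = -(29/57)    [257 ≡ 29 mod 57]
  = -(57/29)    [QR: 29 ≡ 1 mod 4, sign kept]
  = -(28/29)    [57 ≡ 28 mod 29]
  = -(7/29)    [29 ≡ 5 mod 8 ⇒ (2/29)^2 = +1]
  = -(29/7)    [QR: 29 ≡ 1 mod 4, sign kept]
  = -(1/7)    [29 ≡ 1 mod 7]
  = -1    [(1/7) = 1]

-1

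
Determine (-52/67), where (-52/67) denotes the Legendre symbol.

Pull out -1: (-52/67) = (-1/67)·(52/67). Since 67 ≡ 3 (mod 4), (-1/67) = -1. Now have -(52/67).
Factor out 2: 52 = 2^2·13. Since 67 ≡ 3 (mod 8), (2/67) = -1, and (2/67)^2 = +1. Now have -(13/67).
13 ≡ 1 (mod 4), so quadratic reciprocity gives (13/67) = (67/13). Reduce: 67 ≡ 2 (mod 13). Now have -(2/13).
Factor out 2: 2 = 2. Since 13 ≡ 5 (mod 8), (2/13) = -1. Now have (1/13).
(1/13) = 1. Collecting the sign factors: 1.

1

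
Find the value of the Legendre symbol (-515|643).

-1

(-515|643)
  = (128|643)    [-515 ≡ 128 mod 643]
  = -(1|643)    [643 ≡ 3 mod 8 ⇒ (2|643)^7 = -1]
  = -1    [(1|643) = 1]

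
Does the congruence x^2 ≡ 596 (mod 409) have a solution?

no

(596|409)
  = (187|409)    [596 ≡ 187 mod 409]
  = (409|187)    [QR: 409 ≡ 1 mod 4, sign kept]
  = (35|187)    [409 ≡ 35 mod 187]
  = -(187|35)    [QR: both ≡ 3 mod 4, sign flips]
  = -(12|35)    [187 ≡ 12 mod 35]
  = -(3|35)    [35 ≡ 3 mod 8 ⇒ (2|35)^2 = +1]
  = (35|3)    [QR: both ≡ 3 mod 4, sign flips]
  = (2|3)    [35 ≡ 2 mod 3]
  = -(1|3)    [3 ≡ 3 mod 8 ⇒ (2|3) = -1]
  = -1    [(1|3) = 1]
(596|409) = -1, and 409 is prime, so 596 is not a quadratic residue mod 409.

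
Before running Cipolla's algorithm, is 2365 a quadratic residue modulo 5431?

(2365/5431)
  = (5431/2365)    [QR: 2365 ≡ 1 mod 4, sign kept]
  = (701/2365)    [5431 ≡ 701 mod 2365]
  = (2365/701)    [QR: 701 ≡ 1 mod 4, sign kept]
  = (262/701)    [2365 ≡ 262 mod 701]
  = -(131/701)    [701 ≡ 5 mod 8 ⇒ (2/701) = -1]
  = -(701/131)    [QR: 701 ≡ 1 mod 4, sign kept]
  = -(46/131)    [701 ≡ 46 mod 131]
  = (23/131)    [131 ≡ 3 mod 8 ⇒ (2/131) = -1]
  = -(131/23)    [QR: both ≡ 3 mod 4, sign flips]
  = -(16/23)    [131 ≡ 16 mod 23]
  = -(1/23)    [23 ≡ 7 mod 8 ⇒ (2/23)^4 = +1]
  = -1    [(1/23) = 1]
The Legendre symbol is -1, so x^2 ≡ 2365 (mod 5431) has no solution.

no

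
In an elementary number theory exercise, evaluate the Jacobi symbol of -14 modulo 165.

(-14 / 165)
  = (14 / 165)    [165 ≡ 1 mod 4 ⇒ (-1 / 165) = +1]
  = -(7 / 165)    [165 ≡ 5 mod 8 ⇒ (2 / 165) = -1]
  = -(165 / 7)    [QR: 165 ≡ 1 mod 4, sign kept]
  = -(4 / 7)    [165 ≡ 4 mod 7]
  = -(1 / 7)    [7 ≡ 7 mod 8 ⇒ (2 / 7)^2 = +1]
  = -1    [(1 / 7) = 1]

-1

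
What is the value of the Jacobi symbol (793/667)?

1

Reduce the numerator: 793 ≡ 126 (mod 667), so (793/667) = (126/667).
Factor out 2: 126 = 2·63. Since 667 ≡ 3 (mod 8), (2/667) = -1. Now have -(63/667).
Both 63 ≡ 3 and 667 ≡ 3 (mod 4), so reciprocity gives (63/667) = -(667/63). Reduce: 667 ≡ 37 (mod 63). Now have (37/63).
37 ≡ 1 (mod 4), so quadratic reciprocity gives (37/63) = (63/37). Reduce: 63 ≡ 26 (mod 37). Now have (26/37).
Factor out 2: 26 = 2·13. Since 37 ≡ 5 (mod 8), (2/37) = -1. Now have -(13/37).
13 ≡ 1 (mod 4), so quadratic reciprocity gives (13/37) = (37/13). Reduce: 37 ≡ 11 (mod 13). Now have -(11/13).
13 ≡ 1 (mod 4), so quadratic reciprocity gives (11/13) = (13/11). Reduce: 13 ≡ 2 (mod 11). Now have -(2/11).
Factor out 2: 2 = 2. Since 11 ≡ 3 (mod 8), (2/11) = -1. Now have (1/11).
(1/11) = 1. Collecting the sign factors: 1.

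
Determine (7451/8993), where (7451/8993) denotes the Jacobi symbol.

-1

8993 ≡ 1 (mod 4), so quadratic reciprocity gives (7451/8993) = (8993/7451). Reduce: 8993 ≡ 1542 (mod 7451). Now have (1542/7451).
Factor out 2: 1542 = 2·771. Since 7451 ≡ 3 (mod 8), (2/7451) = -1. Now have -(771/7451).
Both 771 ≡ 3 and 7451 ≡ 3 (mod 4), so reciprocity gives (771/7451) = -(7451/771). Reduce: 7451 ≡ 512 (mod 771). Now have (512/771).
Factor out 2: 512 = 2^9. Since 771 ≡ 3 (mod 8), (2/771) = -1, and (2/771)^9 = -1. Now have -(1/771).
(1/771) = 1. Collecting the sign factors: -1.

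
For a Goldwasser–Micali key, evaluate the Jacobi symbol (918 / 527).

(918 / 527)
  = (391 / 527)    [918 ≡ 391 mod 527]
  = -(527 / 391)    [QR: both ≡ 3 mod 4, sign flips]
  = -(136 / 391)    [527 ≡ 136 mod 391]
  = -(17 / 391)    [391 ≡ 7 mod 8 ⇒ (2 / 391)^3 = +1]
  = -(391 / 17)    [QR: 17 ≡ 1 mod 4, sign kept]
  = -(0 / 17)    [391 ≡ 0 mod 17]
  = 0    [numerator 0, gcd > 1]

0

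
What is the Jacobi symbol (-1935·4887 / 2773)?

1

By multiplicativity, (-1935·4887 / 2773) = (-1935 / 2773)·(4887 / 2773).
First factor (-1935 / 2773):
Reduce the numerator: -1935 ≡ 838 (mod 2773), so (-1935 / 2773) = (838 / 2773).
Factor out 2: 838 = 2·419. Since 2773 ≡ 5 (mod 8), (2 / 2773) = -1. Now have -(419 / 2773).
2773 ≡ 1 (mod 4), so quadratic reciprocity gives (419 / 2773) = (2773 / 419). Reduce: 2773 ≡ 259 (mod 419). Now have -(259 / 419).
Both 259 ≡ 3 and 419 ≡ 3 (mod 4), so reciprocity gives (259 / 419) = -(419 / 259). Reduce: 419 ≡ 160 (mod 259). Now have (160 / 259).
Factor out 2: 160 = 2^5·5. Since 259 ≡ 3 (mod 8), (2 / 259) = -1, and (2 / 259)^5 = -1. Now have -(5 / 259).
5 ≡ 1 (mod 4), so quadratic reciprocity gives (5 / 259) = (259 / 5). Reduce: 259 ≡ 4 (mod 5). Now have -(4 / 5).
Factor out 2: 4 = 2^2. Since 5 ≡ 5 (mod 8), (2 / 5) = -1, and (2 / 5)^2 = +1. Now have -(1 / 5).
(1 / 5) = 1. Collecting the sign factors: -1.
Second factor (4887 / 2773):
Reduce the numerator: 4887 ≡ 2114 (mod 2773), so (4887 / 2773) = (2114 / 2773).
Factor out 2: 2114 = 2·1057. Since 2773 ≡ 5 (mod 8), (2 / 2773) = -1. Now have -(1057 / 2773).
1057 ≡ 1 (mod 4), so quadratic reciprocity gives (1057 / 2773) = (2773 / 1057). Reduce: 2773 ≡ 659 (mod 1057). Now have -(659 / 1057).
1057 ≡ 1 (mod 4), so quadratic reciprocity gives (659 / 1057) = (1057 / 659). Reduce: 1057 ≡ 398 (mod 659). Now have -(398 / 659).
Factor out 2: 398 = 2·199. Since 659 ≡ 3 (mod 8), (2 / 659) = -1. Now have (199 / 659).
Both 199 ≡ 3 and 659 ≡ 3 (mod 4), so reciprocity gives (199 / 659) = -(659 / 199). Reduce: 659 ≡ 62 (mod 199). Now have -(62 / 199).
Factor out 2: 62 = 2·31. Since 199 ≡ 7 (mod 8), (2 / 199) = +1. Now have -(31 / 199).
Both 31 ≡ 3 and 199 ≡ 3 (mod 4), so reciprocity gives (31 / 199) = -(199 / 31). Reduce: 199 ≡ 13 (mod 31). Now have (13 / 31).
13 ≡ 1 (mod 4), so quadratic reciprocity gives (13 / 31) = (31 / 13). Reduce: 31 ≡ 5 (mod 13). Now have (5 / 13).
5 ≡ 1 (mod 4), so quadratic reciprocity gives (5 / 13) = (13 / 5). Reduce: 13 ≡ 3 (mod 5). Now have (3 / 5).
5 ≡ 1 (mod 4), so quadratic reciprocity gives (3 / 5) = (5 / 3). Reduce: 5 ≡ 2 (mod 3). Now have (2 / 3).
Factor out 2: 2 = 2. Since 3 ≡ 3 (mod 8), (2 / 3) = -1. Now have -(1 / 3).
(1 / 3) = 1. Collecting the sign factors: -1.
Product: (-1)·(-1) = 1.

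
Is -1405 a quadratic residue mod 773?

no

(-1405/773)
  = (141/773)    [-1405 ≡ 141 mod 773]
  = (773/141)    [QR: 141 ≡ 1 mod 4, sign kept]
  = (68/141)    [773 ≡ 68 mod 141]
  = (17/141)    [141 ≡ 5 mod 8 ⇒ (2/141)^2 = +1]
  = (141/17)    [QR: 17 ≡ 1 mod 4, sign kept]
  = (5/17)    [141 ≡ 5 mod 17]
  = (17/5)    [QR: 5 ≡ 1 mod 4, sign kept]
  = (2/5)    [17 ≡ 2 mod 5]
  = -(1/5)    [5 ≡ 5 mod 8 ⇒ (2/5) = -1]
  = -1    [(1/5) = 1]
(-1405/773) = -1, and 773 is prime, so -1405 is not a quadratic residue mod 773.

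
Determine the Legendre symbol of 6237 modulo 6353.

(6237/6353)
  = (6353/6237)    [QR: 6237 ≡ 1 mod 4, sign kept]
  = (116/6237)    [6353 ≡ 116 mod 6237]
  = (29/6237)    [6237 ≡ 5 mod 8 ⇒ (2/6237)^2 = +1]
  = (6237/29)    [QR: 29 ≡ 1 mod 4, sign kept]
  = (2/29)    [6237 ≡ 2 mod 29]
  = -(1/29)    [29 ≡ 5 mod 8 ⇒ (2/29) = -1]
  = -1    [(1/29) = 1]

-1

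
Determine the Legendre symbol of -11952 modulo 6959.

1

(-11952/6959)
  = (1966/6959)    [-11952 ≡ 1966 mod 6959]
  = (983/6959)    [6959 ≡ 7 mod 8 ⇒ (2/6959) = +1]
  = -(6959/983)    [QR: both ≡ 3 mod 4, sign flips]
  = -(78/983)    [6959 ≡ 78 mod 983]
  = -(39/983)    [983 ≡ 7 mod 8 ⇒ (2/983) = +1]
  = (983/39)    [QR: both ≡ 3 mod 4, sign flips]
  = (8/39)    [983 ≡ 8 mod 39]
  = (1/39)    [39 ≡ 7 mod 8 ⇒ (2/39)^3 = +1]
  = 1    [(1/39) = 1]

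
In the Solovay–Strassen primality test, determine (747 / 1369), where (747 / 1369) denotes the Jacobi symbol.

1369 ≡ 1 (mod 4), so quadratic reciprocity gives (747 / 1369) = (1369 / 747). Reduce: 1369 ≡ 622 (mod 747). Now have (622 / 747).
Factor out 2: 622 = 2·311. Since 747 ≡ 3 (mod 8), (2 / 747) = -1. Now have -(311 / 747).
Both 311 ≡ 3 and 747 ≡ 3 (mod 4), so reciprocity gives (311 / 747) = -(747 / 311). Reduce: 747 ≡ 125 (mod 311). Now have (125 / 311).
125 ≡ 1 (mod 4), so quadratic reciprocity gives (125 / 311) = (311 / 125). Reduce: 311 ≡ 61 (mod 125). Now have (61 / 125).
61 ≡ 1 (mod 4), so quadratic reciprocity gives (61 / 125) = (125 / 61). Reduce: 125 ≡ 3 (mod 61). Now have (3 / 61).
61 ≡ 1 (mod 4), so quadratic reciprocity gives (3 / 61) = (61 / 3). Reduce: 61 ≡ 1 (mod 3). Now have (1 / 3).
(1 / 3) = 1. Collecting the sign factors: 1.

1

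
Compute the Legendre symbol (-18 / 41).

1

(-18 / 41)
  = (18 / 41)    [41 ≡ 1 mod 4 ⇒ (-1 / 41) = +1]
  = (9 / 41)    [41 ≡ 1 mod 8 ⇒ (2 / 41) = +1]
  = (41 / 9)    [QR: 9 ≡ 1 mod 4, sign kept]
  = (5 / 9)    [41 ≡ 5 mod 9]
  = (9 / 5)    [QR: 5 ≡ 1 mod 4, sign kept]
  = (4 / 5)    [9 ≡ 4 mod 5]
  = (1 / 5)    [5 ≡ 5 mod 8 ⇒ (2 / 5)^2 = +1]
  = 1    [(1 / 5) = 1]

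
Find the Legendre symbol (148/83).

Reduce the numerator: 148 ≡ 65 (mod 83), so (148/83) = (65/83).
65 ≡ 1 (mod 4), so quadratic reciprocity gives (65/83) = (83/65). Reduce: 83 ≡ 18 (mod 65). Now have (18/65).
Factor out 2: 18 = 2·9. Since 65 ≡ 1 (mod 8), (2/65) = +1. Now have (9/65).
9 ≡ 1 (mod 4), so quadratic reciprocity gives (9/65) = (65/9). Reduce: 65 ≡ 2 (mod 9). Now have (2/9).
Factor out 2: 2 = 2. Since 9 ≡ 1 (mod 8), (2/9) = +1. Now have (1/9).
(1/9) = 1. Collecting the sign factors: 1.

1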